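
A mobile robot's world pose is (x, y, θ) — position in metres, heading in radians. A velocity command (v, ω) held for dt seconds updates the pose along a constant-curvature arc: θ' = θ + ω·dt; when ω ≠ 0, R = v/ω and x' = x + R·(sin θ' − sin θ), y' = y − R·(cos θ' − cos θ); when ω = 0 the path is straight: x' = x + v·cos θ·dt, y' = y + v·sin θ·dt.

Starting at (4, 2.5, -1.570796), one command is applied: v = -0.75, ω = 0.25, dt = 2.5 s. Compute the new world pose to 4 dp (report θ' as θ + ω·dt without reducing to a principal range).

θ' = -1.5708 + 0.25·2.5 = -0.9458
R = v/ω = -0.75/0.25 = -3.0000
x' = 4 + -3.0000·(sin -0.9458 − sin -1.5708) = 3.4329
y' = 2.5 − -3.0000·(cos -0.9458 − cos -1.5708) = 4.2553

(3.4329, 4.2553, -0.9458)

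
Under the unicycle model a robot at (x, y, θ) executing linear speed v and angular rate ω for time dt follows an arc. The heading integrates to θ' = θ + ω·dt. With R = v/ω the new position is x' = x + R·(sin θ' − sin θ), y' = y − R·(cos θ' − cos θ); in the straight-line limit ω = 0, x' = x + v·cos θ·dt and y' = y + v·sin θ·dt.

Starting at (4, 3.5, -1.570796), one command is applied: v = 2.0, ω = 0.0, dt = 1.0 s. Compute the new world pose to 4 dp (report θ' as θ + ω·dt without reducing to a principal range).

θ' = -1.5708 + 0.0·1.0 = -1.5708
ω = 0 → straight: x' = 4 + 2.0·cos(-1.5708)·1.0 = 4.0000
y' = 3.5 + 2.0·sin(-1.5708)·1.0 = 1.5000

(4.0000, 1.5000, -1.5708)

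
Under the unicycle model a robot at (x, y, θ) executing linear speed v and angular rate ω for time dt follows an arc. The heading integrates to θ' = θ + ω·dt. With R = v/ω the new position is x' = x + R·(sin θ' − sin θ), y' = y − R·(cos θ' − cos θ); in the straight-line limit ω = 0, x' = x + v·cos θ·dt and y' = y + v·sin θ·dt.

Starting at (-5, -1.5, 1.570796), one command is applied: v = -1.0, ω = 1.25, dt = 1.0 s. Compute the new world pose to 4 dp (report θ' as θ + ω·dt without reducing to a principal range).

θ' = 1.5708 + 1.25·1.0 = 2.8208
R = v/ω = -1.0/1.25 = -0.8000
x' = -5 + -0.8000·(sin 2.8208 − sin 1.5708) = -4.4523
y' = -1.5 − -0.8000·(cos 2.8208 − cos 1.5708) = -2.2592

(-4.4523, -2.2592, 2.8208)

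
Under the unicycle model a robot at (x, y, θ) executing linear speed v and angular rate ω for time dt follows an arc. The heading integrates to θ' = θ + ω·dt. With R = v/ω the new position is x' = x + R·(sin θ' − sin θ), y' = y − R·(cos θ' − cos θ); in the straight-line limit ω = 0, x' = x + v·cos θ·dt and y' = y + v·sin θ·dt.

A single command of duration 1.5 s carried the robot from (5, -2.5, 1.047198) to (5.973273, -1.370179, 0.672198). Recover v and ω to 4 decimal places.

v = 1.0000, ω = -0.2500

Δθ = 0.672198 − 1.047198 = -0.375000
ω = Δθ/dt = -0.375000/1.5 = -0.2500
R = −Δy/(cos θ' − cos θ) = -4.0000
v = R·ω = -4.0000·-0.2500 = 1.0000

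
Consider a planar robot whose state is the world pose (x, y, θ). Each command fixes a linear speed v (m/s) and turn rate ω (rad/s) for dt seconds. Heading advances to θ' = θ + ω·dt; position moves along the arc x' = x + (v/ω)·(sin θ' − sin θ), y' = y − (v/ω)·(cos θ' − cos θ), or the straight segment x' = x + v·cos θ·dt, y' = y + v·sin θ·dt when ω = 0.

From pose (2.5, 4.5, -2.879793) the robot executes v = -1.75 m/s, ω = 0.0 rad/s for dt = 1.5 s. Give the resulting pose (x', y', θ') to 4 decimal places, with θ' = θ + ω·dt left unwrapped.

θ' = -2.8798 + 0.0·1.5 = -2.8798
ω = 0 → straight: x' = 2.5 + -1.75·cos(-2.8798)·1.5 = 5.0356
y' = 4.5 + -1.75·sin(-2.8798)·1.5 = 5.1794

(5.0356, 5.1794, -2.8798)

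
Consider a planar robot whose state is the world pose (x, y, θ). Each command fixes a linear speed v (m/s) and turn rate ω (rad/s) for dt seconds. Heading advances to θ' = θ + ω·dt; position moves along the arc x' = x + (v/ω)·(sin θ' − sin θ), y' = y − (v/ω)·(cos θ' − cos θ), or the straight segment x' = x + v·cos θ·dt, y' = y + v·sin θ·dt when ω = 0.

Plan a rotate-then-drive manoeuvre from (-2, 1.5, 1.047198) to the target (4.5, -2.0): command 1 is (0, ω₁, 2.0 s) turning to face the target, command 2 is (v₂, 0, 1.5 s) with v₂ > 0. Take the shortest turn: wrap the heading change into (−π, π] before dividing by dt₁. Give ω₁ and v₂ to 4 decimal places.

heading to target = atan2(-2−1.5, 4.5−-2) = -0.4939
Δθ = wrap(-0.4939 − 1.0472) = -1.5411; ω₁ = Δθ/dt₁ = -0.7706
distance = √((4.5−-2)² + (-2−1.5)²) = 7.3824; v₂ = distance/dt₂ = 4.9216

ω₁ = -0.7706, v₂ = 4.9216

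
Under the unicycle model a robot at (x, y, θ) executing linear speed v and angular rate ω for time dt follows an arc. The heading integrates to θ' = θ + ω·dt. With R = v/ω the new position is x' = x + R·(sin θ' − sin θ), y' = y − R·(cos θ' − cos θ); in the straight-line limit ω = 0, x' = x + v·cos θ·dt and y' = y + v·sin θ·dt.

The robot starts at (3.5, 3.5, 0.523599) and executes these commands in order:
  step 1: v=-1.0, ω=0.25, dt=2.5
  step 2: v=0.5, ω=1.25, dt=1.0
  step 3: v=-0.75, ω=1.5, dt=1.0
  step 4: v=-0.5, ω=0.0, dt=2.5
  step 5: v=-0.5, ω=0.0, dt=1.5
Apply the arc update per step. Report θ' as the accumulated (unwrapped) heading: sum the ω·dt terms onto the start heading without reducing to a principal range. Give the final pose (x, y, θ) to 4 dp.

step 1: θ'=1.1486 (R=-4.0000) → pose (1.8512, 1.6750, 1.1486)
step 2: θ'=2.3986 (R=0.4000) → pose (1.7570, 2.1334, 2.3986)
step 3: θ'=3.8986 (R=-0.5000) → pose (2.4386, 2.1382, 3.8986)
step 4: θ'=3.8986 (straight) → pose (3.3472, 2.9967, 3.8986)
step 5: θ'=3.8986 (straight) → pose (3.8924, 3.5117, 3.8986)

(3.8924, 3.5117, 3.8986)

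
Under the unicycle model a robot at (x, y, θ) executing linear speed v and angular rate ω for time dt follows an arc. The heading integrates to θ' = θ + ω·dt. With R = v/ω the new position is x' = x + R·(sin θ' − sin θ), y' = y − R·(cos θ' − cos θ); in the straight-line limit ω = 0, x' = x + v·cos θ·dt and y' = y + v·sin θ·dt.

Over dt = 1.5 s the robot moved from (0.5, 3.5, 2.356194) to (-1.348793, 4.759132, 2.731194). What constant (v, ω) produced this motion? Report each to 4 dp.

v = 1.5000, ω = 0.2500

Δθ = 2.731194 − 2.356194 = 0.375000
ω = Δθ/dt = 0.375000/1.5 = 0.2500
R = Δx/(sin θ' − sin θ) = 6.0000
v = R·ω = 6.0000·0.2500 = 1.5000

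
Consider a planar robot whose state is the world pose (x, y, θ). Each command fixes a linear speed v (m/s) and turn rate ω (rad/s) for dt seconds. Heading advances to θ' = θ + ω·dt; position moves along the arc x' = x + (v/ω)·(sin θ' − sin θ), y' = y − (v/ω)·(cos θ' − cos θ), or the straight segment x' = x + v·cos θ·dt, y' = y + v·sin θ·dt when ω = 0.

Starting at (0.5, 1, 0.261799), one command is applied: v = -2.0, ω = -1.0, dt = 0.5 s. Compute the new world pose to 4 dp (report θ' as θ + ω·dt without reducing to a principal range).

θ' = 0.2618 + -1.0·0.5 = -0.2382
R = v/ω = -2.0/-1.0 = 2.0000
x' = 0.5 + 2.0000·(sin -0.2382 − sin 0.2618) = -0.4895
y' = 1 − 2.0000·(cos -0.2382 − cos 0.2618) = 0.9883

(-0.4895, 0.9883, -0.2382)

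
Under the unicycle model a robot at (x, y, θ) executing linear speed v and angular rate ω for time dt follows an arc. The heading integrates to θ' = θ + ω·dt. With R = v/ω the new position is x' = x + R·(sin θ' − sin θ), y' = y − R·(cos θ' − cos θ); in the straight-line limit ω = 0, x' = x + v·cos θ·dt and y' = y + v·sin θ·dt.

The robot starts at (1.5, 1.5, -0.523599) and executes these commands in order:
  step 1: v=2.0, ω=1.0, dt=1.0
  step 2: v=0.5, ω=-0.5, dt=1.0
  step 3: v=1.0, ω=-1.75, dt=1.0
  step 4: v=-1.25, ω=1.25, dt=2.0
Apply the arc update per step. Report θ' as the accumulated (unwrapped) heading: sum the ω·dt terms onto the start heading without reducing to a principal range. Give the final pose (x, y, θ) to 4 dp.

(2.8019, 1.8284, 0.7264)

step 1: θ'=0.4764 (R=2.0000) → pose (3.4172, 1.4547, 0.4764)
step 2: θ'=-0.0236 (R=-1.0000) → pose (3.8993, 1.5658, -0.0236)
step 3: θ'=-1.7736 (R=-0.5714) → pose (4.4456, 0.8795, -1.7736)
step 4: θ'=0.7264 (R=-1.0000) → pose (2.8019, 1.8284, 0.7264)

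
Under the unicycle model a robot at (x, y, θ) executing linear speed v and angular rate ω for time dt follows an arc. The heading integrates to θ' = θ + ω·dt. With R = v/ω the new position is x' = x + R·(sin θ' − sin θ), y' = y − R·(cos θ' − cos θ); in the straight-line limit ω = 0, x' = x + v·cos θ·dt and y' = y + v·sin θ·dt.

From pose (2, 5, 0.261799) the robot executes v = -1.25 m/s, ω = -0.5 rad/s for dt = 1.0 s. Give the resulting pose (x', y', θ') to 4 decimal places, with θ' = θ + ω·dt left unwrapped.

(0.7631, 4.9854, -0.2382)

θ' = 0.2618 + -0.5·1.0 = -0.2382
R = v/ω = -1.25/-0.5 = 2.5000
x' = 2 + 2.5000·(sin -0.2382 − sin 0.2618) = 0.7631
y' = 5 − 2.5000·(cos -0.2382 − cos 0.2618) = 4.9854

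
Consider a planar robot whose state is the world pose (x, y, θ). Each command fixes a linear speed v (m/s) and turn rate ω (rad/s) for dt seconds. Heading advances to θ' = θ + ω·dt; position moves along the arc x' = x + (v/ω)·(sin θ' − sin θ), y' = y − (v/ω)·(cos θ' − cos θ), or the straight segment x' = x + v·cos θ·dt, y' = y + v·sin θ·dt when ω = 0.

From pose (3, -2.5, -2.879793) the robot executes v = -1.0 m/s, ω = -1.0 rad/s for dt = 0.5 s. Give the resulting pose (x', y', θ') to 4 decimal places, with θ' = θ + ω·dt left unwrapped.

θ' = -2.8798 + -1.0·0.5 = -3.3798
R = v/ω = -1.0/-1.0 = 1.0000
x' = 3 + 1.0000·(sin -3.3798 − sin -2.8798) = 3.4948
y' = -2.5 − 1.0000·(cos -3.3798 − cos -2.8798) = -2.4942

(3.4948, -2.4942, -3.3798)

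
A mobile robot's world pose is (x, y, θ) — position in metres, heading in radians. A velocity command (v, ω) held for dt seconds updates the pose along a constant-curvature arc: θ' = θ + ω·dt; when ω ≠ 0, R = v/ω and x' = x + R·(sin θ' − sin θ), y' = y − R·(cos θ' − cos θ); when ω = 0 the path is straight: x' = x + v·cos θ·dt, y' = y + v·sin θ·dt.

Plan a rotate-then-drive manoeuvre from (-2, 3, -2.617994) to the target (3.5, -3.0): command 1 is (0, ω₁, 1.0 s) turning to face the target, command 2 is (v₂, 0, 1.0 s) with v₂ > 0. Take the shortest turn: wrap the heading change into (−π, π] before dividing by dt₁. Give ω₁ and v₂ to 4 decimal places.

heading to target = atan2(-3−3, 3.5−-2) = -0.8288
Δθ = wrap(-0.8288 − -2.6180) = 1.7891; ω₁ = Δθ/dt₁ = 1.7891
distance = √((3.5−-2)² + (-3−3)²) = 8.1394; v₂ = distance/dt₂ = 8.1394

ω₁ = 1.7891, v₂ = 8.1394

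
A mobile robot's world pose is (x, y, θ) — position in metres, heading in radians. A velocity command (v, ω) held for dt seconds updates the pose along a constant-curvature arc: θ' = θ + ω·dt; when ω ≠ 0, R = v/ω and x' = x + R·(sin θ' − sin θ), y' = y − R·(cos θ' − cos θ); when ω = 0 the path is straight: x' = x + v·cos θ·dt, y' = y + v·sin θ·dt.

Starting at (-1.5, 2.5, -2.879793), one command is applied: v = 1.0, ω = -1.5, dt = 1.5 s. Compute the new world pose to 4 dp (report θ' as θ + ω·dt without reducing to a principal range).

(-2.2820, 3.4142, -5.1298)

θ' = -2.8798 + -1.5·1.5 = -5.1298
R = v/ω = 1.0/-1.5 = -0.6667
x' = -1.5 + -0.6667·(sin -5.1298 − sin -2.8798) = -2.2820
y' = 2.5 − -0.6667·(cos -5.1298 − cos -2.8798) = 3.4142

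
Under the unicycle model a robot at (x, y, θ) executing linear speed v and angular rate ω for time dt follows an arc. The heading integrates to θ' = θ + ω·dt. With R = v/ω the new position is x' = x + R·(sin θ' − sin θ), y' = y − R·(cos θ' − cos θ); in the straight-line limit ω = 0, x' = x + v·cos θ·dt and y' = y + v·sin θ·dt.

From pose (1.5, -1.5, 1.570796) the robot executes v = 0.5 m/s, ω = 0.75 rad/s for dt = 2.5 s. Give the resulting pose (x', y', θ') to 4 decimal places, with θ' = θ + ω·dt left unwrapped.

θ' = 1.5708 + 0.75·2.5 = 3.4458
R = v/ω = 0.5/0.75 = 0.6667
x' = 1.5 + 0.6667·(sin 3.4458 − sin 1.5708) = 0.6336
y' = -1.5 − 0.6667·(cos 3.4458 − cos 1.5708) = -0.8639

(0.6336, -0.8639, 3.4458)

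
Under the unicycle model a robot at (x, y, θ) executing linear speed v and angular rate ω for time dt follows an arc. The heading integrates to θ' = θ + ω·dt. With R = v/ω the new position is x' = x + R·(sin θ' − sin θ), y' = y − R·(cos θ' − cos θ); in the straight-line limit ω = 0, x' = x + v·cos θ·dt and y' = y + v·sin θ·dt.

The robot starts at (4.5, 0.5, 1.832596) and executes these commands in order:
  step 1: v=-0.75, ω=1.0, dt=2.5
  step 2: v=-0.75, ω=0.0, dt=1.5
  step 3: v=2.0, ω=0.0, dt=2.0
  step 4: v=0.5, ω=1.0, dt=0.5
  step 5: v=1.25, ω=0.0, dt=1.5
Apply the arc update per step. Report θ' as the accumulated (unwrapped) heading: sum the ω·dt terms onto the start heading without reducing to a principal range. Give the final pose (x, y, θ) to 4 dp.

step 1: θ'=4.3326 (R=-0.7500) → pose (5.9210, 0.4161, 4.3326)
step 2: θ'=4.3326 (straight) → pose (6.3381, 1.4609, 4.3326)
step 3: θ'=4.3326 (straight) → pose (4.8552, -2.2541, 4.3326)
step 4: θ'=4.8326 (R=0.5000) → pose (4.8231, -2.4994, 4.8326)
step 5: θ'=4.8326 (straight) → pose (5.0480, -4.3609, 4.8326)

(5.0480, -4.3609, 4.8326)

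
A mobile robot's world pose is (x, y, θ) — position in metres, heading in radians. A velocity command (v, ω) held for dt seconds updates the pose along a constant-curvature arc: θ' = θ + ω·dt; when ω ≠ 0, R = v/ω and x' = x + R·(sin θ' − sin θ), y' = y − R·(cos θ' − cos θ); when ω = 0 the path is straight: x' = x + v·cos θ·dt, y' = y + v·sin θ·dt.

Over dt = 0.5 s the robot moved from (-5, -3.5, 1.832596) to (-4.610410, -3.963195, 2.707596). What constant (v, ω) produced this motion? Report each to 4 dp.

v = -1.2500, ω = 1.7500

Δθ = 2.707596 − 1.832596 = 0.875000
ω = Δθ/dt = 0.875000/0.5 = 1.7500
R = −Δy/(cos θ' − cos θ) = -0.7143
v = R·ω = -0.7143·1.7500 = -1.2500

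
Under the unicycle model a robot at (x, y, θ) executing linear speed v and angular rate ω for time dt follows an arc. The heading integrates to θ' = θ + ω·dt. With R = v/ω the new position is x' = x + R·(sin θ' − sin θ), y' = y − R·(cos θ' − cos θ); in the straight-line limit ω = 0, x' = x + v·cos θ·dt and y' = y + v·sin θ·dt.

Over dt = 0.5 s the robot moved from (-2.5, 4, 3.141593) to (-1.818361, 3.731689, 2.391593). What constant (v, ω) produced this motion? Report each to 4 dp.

v = -1.5000, ω = -1.5000

Δθ = 2.391593 − 3.141593 = -0.750000
ω = Δθ/dt = -0.750000/0.5 = -1.5000
R = Δx/(sin θ' − sin θ) = 1.0000
v = R·ω = 1.0000·-1.5000 = -1.5000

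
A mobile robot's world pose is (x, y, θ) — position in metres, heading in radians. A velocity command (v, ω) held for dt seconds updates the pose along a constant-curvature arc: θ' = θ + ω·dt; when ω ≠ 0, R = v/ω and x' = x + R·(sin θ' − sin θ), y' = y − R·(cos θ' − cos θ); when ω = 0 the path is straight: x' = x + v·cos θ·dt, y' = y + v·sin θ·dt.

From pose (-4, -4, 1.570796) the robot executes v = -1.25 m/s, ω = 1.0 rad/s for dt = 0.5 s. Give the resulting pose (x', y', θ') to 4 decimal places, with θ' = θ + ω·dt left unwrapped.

(-3.8470, -4.5993, 2.0708)

θ' = 1.5708 + 1.0·0.5 = 2.0708
R = v/ω = -1.25/1.0 = -1.2500
x' = -4 + -1.2500·(sin 2.0708 − sin 1.5708) = -3.8470
y' = -4 − -1.2500·(cos 2.0708 − cos 1.5708) = -4.5993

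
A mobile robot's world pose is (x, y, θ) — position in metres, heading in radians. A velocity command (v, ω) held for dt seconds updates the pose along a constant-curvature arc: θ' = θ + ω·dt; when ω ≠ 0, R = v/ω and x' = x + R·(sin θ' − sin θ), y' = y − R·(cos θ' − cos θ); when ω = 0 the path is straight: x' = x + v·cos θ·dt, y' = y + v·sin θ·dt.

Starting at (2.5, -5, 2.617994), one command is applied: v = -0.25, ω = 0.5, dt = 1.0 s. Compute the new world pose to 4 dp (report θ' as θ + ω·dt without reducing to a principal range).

(2.7382, -5.0668, 3.1180)

θ' = 2.6180 + 0.5·1.0 = 3.1180
R = v/ω = -0.25/0.5 = -0.5000
x' = 2.5 + -0.5000·(sin 3.1180 − sin 2.6180) = 2.7382
y' = -5 − -0.5000·(cos 3.1180 − cos 2.6180) = -5.0668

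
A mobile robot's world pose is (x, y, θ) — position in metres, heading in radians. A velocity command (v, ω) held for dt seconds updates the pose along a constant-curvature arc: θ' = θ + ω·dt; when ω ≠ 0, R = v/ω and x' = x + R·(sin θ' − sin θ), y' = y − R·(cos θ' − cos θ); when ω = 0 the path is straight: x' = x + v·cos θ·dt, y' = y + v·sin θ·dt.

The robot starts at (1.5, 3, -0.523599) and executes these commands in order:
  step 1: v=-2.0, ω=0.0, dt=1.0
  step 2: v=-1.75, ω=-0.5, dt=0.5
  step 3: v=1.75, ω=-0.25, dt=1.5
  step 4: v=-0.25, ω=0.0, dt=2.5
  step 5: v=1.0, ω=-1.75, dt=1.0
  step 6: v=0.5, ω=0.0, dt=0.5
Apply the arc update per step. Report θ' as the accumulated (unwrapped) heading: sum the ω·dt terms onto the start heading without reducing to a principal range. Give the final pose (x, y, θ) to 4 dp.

step 1: θ'=-0.5236 (straight) → pose (-0.2321, 4.0000, -0.5236)
step 2: θ'=-0.7736 (R=3.5000) → pose (-0.9276, 4.5272, -0.7736)
step 3: θ'=-1.1486 (R=-7.0000) → pose (0.5668, 2.3877, -1.1486)
step 4: θ'=-1.1486 (straight) → pose (0.3107, 2.9579, -1.1486)
step 5: θ'=-2.8986 (R=-0.5714) → pose (-0.0731, 2.1691, -2.8986)
step 6: θ'=-2.8986 (straight) → pose (-0.3157, 2.1089, -2.8986)

(-0.3157, 2.1089, -2.8986)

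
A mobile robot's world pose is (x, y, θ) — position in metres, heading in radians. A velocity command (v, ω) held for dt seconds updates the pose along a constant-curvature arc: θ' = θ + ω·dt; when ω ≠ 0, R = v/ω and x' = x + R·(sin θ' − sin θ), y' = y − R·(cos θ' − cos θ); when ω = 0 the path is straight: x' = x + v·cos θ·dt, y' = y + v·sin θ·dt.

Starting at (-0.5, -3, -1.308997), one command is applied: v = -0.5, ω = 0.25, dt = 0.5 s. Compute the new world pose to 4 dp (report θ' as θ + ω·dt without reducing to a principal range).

θ' = -1.3090 + 0.25·0.5 = -1.1840
R = v/ω = -0.5/0.25 = -2.0000
x' = -0.5 + -2.0000·(sin -1.1840 − sin -1.3090) = -0.5796
y' = -3 − -2.0000·(cos -1.1840 − cos -1.3090) = -2.7632

(-0.5796, -2.7632, -1.1840)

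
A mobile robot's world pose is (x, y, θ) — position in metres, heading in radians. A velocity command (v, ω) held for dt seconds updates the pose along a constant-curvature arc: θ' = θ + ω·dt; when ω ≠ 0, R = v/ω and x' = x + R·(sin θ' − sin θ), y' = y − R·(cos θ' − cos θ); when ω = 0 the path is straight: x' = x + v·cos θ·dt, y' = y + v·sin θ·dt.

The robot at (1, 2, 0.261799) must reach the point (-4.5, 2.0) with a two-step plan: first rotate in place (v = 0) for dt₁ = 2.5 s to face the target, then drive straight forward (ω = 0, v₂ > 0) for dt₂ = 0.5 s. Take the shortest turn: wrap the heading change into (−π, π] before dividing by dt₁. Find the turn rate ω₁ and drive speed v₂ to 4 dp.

ω₁ = 1.1519, v₂ = 11.0000

heading to target = atan2(2−2, -4.5−1) = 3.1416
Δθ = wrap(3.1416 − 0.2618) = 2.8798; ω₁ = Δθ/dt₁ = 1.1519
distance = √((-4.5−1)² + (2−2)²) = 5.5000; v₂ = distance/dt₂ = 11.0000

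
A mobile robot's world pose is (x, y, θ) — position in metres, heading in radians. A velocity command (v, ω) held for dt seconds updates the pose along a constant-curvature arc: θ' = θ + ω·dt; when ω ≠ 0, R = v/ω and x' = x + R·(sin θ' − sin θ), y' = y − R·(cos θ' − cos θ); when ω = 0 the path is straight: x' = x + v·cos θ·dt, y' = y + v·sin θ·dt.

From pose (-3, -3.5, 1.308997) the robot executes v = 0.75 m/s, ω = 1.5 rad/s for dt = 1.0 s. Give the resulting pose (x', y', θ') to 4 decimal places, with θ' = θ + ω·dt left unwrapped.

θ' = 1.3090 + 1.5·1.0 = 2.8090
R = v/ω = 0.75/1.5 = 0.5000
x' = -3 + 0.5000·(sin 2.8090 − sin 1.3090) = -3.3197
y' = -3.5 − 0.5000·(cos 2.8090 − cos 1.3090) = -2.8980

(-3.3197, -2.8980, 2.8090)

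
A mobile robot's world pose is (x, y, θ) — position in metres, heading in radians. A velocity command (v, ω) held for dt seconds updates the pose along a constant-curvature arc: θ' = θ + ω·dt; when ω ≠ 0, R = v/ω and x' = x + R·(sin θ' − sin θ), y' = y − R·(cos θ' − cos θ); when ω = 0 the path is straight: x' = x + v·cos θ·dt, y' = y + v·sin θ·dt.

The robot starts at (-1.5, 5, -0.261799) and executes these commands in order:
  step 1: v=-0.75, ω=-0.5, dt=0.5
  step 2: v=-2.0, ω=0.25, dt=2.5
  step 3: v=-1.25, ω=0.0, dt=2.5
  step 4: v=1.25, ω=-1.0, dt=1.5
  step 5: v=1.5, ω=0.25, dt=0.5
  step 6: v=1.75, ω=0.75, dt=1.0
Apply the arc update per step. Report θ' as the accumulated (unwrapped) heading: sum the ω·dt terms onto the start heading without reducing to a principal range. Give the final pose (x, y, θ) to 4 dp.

step 1: θ'=-0.5118 (R=1.5000) → pose (-1.8464, 5.1411, -0.5118)
step 2: θ'=0.1132 (R=-8.0000) → pose (-6.6680, 6.1150, 0.1132)
step 3: θ'=0.1132 (straight) → pose (-9.7730, 5.7620, 0.1132)
step 4: θ'=-1.3868 (R=-1.2500) → pose (-8.4029, 4.7487, -1.3868)
step 5: θ'=-1.2618 (R=6.0000) → pose (-8.2201, 4.0218, -1.2618)
step 6: θ'=-0.5118 (R=2.3333) → pose (-7.1400, 2.6970, -0.5118)

(-7.1400, 2.6970, -0.5118)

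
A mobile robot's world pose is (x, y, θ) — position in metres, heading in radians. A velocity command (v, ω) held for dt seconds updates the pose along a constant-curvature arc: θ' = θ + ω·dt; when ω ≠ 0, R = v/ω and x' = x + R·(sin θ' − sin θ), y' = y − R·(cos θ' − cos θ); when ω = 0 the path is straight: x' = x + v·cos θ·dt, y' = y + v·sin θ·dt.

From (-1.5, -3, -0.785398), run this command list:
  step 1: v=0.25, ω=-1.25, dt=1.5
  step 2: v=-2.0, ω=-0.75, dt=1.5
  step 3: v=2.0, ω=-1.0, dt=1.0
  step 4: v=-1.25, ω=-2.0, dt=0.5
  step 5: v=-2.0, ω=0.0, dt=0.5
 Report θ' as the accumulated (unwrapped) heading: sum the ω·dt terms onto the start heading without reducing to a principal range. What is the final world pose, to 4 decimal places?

(-0.7117, -2.7852, -5.7854)

step 1: θ'=-2.6604 (R=-0.2000) → pose (-1.5489, -3.3187, -2.6604)
step 2: θ'=-3.7854 (R=2.6667) → pose (1.2860, -3.5497, -3.7854)
step 3: θ'=-4.7854 (R=-2.0000) → pose (0.4918, -1.8042, -4.7854)
step 4: θ'=-5.7854 (R=0.6250) → pose (0.1669, -2.3077, -5.7854)
step 5: θ'=-5.7854 (straight) → pose (-0.7117, -2.7852, -5.7854)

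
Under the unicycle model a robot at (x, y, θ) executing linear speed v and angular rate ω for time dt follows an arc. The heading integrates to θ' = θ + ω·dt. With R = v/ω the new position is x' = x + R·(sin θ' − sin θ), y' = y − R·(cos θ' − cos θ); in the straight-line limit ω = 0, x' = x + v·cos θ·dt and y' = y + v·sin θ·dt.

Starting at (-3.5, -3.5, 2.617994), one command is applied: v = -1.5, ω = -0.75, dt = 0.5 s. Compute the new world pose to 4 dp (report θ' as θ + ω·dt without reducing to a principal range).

θ' = 2.6180 + -0.75·0.5 = 2.2430
R = v/ω = -1.5/-0.75 = 2.0000
x' = -3.5 + 2.0000·(sin 2.2430 − sin 2.6180) = -2.9351
y' = -3.5 − 2.0000·(cos 2.2430 − cos 2.6180) = -3.9866

(-2.9351, -3.9866, 2.2430)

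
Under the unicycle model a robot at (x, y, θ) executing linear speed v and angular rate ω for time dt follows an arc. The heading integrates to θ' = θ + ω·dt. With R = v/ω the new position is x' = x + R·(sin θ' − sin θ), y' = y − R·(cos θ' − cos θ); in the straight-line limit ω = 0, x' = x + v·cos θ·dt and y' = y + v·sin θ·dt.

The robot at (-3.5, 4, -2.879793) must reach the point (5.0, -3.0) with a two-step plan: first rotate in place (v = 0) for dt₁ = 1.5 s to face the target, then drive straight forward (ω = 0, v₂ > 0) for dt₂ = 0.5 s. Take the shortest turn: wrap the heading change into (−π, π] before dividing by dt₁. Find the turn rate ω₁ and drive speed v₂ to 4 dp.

heading to target = atan2(-3−4, 5−-3.5) = -0.6889
Δθ = wrap(-0.6889 − -2.8798) = 2.1909; ω₁ = Δθ/dt₁ = 1.4606
distance = √((5−-3.5)² + (-3−4)²) = 11.0114; v₂ = distance/dt₂ = 22.0227

ω₁ = 1.4606, v₂ = 22.0227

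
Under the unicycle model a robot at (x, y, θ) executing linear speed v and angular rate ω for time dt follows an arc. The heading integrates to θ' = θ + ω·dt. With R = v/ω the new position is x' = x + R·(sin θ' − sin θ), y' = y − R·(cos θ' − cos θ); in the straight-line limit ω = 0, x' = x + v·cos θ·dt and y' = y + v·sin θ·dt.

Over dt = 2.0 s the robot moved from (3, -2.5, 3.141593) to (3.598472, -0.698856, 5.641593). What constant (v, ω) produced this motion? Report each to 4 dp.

Δθ = 5.641593 − 3.141593 = 2.500000
ω = Δθ/dt = 2.500000/2.0 = 1.2500
R = −Δy/(cos θ' − cos θ) = -1.0000
v = R·ω = -1.0000·1.2500 = -1.2500

v = -1.2500, ω = 1.2500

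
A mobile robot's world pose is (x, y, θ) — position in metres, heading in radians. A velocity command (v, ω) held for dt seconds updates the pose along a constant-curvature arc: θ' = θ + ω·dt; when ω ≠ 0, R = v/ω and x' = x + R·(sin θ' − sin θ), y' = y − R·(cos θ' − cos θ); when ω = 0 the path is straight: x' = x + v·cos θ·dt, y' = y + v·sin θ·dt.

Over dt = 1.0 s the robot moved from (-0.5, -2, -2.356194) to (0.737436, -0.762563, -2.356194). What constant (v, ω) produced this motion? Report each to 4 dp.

v = -1.7500, ω = 0.0000

Δθ = -2.356194 − -2.356194 = 0.000000
ω = Δθ/dt = 0.000000/1.0 = 0.0000
ω = 0 → v = (Δx·cos θ + Δy·sin θ)/dt = -1.7500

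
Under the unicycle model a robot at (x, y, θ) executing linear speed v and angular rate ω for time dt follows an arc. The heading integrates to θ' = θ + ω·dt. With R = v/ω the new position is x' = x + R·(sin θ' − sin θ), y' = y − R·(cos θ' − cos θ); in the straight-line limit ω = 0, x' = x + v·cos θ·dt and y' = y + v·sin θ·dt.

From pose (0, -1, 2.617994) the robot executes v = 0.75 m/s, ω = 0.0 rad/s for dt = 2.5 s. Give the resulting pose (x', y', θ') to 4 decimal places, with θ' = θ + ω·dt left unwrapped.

(-1.6238, -0.0625, 2.6180)

θ' = 2.6180 + 0.0·2.5 = 2.6180
ω = 0 → straight: x' = 0 + 0.75·cos(2.6180)·2.5 = -1.6238
y' = -1 + 0.75·sin(2.6180)·2.5 = -0.0625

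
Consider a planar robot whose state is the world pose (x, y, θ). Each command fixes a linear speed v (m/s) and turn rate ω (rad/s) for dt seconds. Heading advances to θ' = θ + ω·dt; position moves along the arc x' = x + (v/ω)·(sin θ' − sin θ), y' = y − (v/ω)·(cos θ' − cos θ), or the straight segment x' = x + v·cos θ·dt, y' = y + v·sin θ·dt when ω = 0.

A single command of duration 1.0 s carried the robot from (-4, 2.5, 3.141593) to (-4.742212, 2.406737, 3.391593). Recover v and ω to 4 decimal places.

v = 0.7500, ω = 0.2500

Δθ = 3.391593 − 3.141593 = 0.250000
ω = Δθ/dt = 0.250000/1.0 = 0.2500
R = Δx/(sin θ' − sin θ) = 3.0000
v = R·ω = 3.0000·0.2500 = 0.7500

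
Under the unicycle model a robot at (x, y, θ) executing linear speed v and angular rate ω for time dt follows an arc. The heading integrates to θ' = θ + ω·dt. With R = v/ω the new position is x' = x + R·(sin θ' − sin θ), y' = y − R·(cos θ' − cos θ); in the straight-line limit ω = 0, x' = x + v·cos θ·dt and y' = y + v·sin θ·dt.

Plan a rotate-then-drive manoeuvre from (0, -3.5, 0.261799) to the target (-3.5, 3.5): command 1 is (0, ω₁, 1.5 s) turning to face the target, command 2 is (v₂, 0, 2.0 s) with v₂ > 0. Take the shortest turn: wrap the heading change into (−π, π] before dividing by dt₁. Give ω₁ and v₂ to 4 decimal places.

heading to target = atan2(3.5−-3.5, -3.5−0) = 2.0344
Δθ = wrap(2.0344 − 0.2618) = 1.7726; ω₁ = Δθ/dt₁ = 1.1818
distance = √((-3.5−0)² + (3.5−-3.5)²) = 7.8262; v₂ = distance/dt₂ = 3.9131

ω₁ = 1.1818, v₂ = 3.9131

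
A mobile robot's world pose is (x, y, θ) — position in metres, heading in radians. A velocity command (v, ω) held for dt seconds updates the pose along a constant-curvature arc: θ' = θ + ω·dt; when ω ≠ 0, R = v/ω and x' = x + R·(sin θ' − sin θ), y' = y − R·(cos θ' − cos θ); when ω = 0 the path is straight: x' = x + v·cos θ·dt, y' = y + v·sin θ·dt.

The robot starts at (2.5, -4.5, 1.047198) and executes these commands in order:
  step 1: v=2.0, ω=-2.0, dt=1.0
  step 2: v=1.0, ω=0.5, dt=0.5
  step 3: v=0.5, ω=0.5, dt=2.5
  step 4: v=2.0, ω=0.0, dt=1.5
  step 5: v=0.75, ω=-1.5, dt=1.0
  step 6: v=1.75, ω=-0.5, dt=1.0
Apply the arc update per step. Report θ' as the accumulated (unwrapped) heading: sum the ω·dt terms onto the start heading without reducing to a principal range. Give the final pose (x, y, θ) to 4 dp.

(9.5377, -5.0711, -1.4528)

step 1: θ'=-0.9528 (R=-1.0000) → pose (4.1811, -4.4206, -0.9528)
step 2: θ'=-0.7028 (R=2.0000) → pose (4.5184, -4.7879, -0.7028)
step 3: θ'=0.5472 (R=1.0000) → pose (5.6851, -4.8788, 0.5472)
step 4: θ'=0.5472 (straight) → pose (8.2470, -3.3179, 0.5472)
step 5: θ'=-0.9528 (R=-0.5000) → pose (8.9147, -3.4552, -0.9528)
step 6: θ'=-1.4528 (R=-3.5000) → pose (9.5377, -5.0711, -1.4528)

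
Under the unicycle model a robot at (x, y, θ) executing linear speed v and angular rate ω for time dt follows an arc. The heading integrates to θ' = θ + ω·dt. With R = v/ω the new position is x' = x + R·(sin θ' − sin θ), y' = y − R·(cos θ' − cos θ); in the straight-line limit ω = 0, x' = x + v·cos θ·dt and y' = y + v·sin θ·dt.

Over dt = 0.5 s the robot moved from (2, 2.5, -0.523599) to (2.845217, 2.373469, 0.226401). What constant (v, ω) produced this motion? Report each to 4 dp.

v = 1.7500, ω = 1.5000

Δθ = 0.226401 − -0.523599 = 0.750000
ω = Δθ/dt = 0.750000/0.5 = 1.5000
R = Δx/(sin θ' − sin θ) = 1.1667
v = R·ω = 1.1667·1.5000 = 1.7500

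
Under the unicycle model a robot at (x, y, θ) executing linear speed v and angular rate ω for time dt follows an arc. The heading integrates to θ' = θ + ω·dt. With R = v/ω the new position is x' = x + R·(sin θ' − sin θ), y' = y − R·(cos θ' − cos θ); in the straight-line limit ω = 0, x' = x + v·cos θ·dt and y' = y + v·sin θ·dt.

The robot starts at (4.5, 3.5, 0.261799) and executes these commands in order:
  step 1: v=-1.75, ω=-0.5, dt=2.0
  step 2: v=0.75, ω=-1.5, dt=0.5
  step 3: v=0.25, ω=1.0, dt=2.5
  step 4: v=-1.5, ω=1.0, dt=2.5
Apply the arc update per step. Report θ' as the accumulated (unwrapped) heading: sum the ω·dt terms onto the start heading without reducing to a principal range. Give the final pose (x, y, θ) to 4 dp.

step 1: θ'=-0.7382 (R=3.5000) → pose (1.2388, 4.2919, -0.7382)
step 2: θ'=-1.4882 (R=-0.5000) → pose (1.4006, 3.9633, -1.4882)
step 3: θ'=1.0118 (R=0.2500) → pose (1.8617, 3.8513, 1.0118)
step 4: θ'=3.5118 (R=-1.5000) → pose (3.6761, 1.6574, 3.5118)

(3.6761, 1.6574, 3.5118)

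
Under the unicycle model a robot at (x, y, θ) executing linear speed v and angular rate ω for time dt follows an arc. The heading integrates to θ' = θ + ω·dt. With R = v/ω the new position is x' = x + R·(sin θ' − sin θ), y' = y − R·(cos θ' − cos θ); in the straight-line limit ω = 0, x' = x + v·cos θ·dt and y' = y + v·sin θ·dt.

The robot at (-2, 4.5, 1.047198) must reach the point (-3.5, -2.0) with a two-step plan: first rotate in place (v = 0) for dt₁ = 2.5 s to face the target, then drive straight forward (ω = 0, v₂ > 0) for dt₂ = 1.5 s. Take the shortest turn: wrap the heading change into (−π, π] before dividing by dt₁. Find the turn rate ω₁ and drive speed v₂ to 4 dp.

heading to target = atan2(-2−4.5, -3.5−-2) = -1.7976
Δθ = wrap(-1.7976 − 1.0472) = -2.8448; ω₁ = Δθ/dt₁ = -1.1379
distance = √((-3.5−-2)² + (-2−4.5)²) = 6.6708; v₂ = distance/dt₂ = 4.4472

ω₁ = -1.1379, v₂ = 4.4472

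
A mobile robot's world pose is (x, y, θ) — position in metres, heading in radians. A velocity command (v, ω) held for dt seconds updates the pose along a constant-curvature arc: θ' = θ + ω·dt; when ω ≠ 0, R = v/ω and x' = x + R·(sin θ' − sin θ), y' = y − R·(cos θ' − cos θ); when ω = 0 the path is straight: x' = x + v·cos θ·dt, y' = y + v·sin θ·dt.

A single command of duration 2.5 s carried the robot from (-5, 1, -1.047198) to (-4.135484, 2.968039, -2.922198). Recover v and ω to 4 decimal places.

Δθ = -2.922198 − -1.047198 = -1.875000
ω = Δθ/dt = -1.875000/2.5 = -0.7500
R = −Δy/(cos θ' − cos θ) = 1.3333
v = R·ω = 1.3333·-0.7500 = -1.0000

v = -1.0000, ω = -0.7500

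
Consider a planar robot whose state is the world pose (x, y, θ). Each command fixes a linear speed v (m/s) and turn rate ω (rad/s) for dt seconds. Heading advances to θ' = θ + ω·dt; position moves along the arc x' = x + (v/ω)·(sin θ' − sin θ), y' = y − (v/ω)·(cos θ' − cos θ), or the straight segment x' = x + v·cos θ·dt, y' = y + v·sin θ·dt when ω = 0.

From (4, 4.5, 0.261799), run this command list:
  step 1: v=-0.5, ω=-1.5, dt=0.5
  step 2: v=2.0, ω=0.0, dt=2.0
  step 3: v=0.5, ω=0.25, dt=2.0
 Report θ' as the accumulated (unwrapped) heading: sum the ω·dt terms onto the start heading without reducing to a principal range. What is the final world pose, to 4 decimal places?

step 1: θ'=-0.4882 (R=0.3333) → pose (3.7574, 4.5276, -0.4882)
step 2: θ'=-0.4882 (straight) → pose (7.2901, 2.6514, -0.4882)
step 3: θ'=0.0118 (R=2.0000) → pose (8.2518, 2.4179, 0.0118)

(8.2518, 2.4179, 0.0118)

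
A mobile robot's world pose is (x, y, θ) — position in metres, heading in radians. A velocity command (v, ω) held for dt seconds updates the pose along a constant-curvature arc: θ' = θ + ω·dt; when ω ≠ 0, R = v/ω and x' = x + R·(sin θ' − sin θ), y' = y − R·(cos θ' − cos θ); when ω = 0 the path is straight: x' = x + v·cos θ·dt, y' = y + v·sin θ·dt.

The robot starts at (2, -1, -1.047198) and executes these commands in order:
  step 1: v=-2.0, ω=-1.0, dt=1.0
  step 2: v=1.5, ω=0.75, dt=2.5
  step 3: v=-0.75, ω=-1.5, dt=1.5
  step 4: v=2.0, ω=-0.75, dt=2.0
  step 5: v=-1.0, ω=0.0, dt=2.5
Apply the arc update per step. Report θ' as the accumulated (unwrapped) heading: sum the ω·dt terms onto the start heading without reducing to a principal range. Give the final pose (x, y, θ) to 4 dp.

step 1: θ'=-2.0472 (R=2.0000) → pose (1.9547, 0.9172, -2.0472)
step 2: θ'=-0.1722 (R=2.0000) → pose (3.3894, -1.9704, -0.1722)
step 3: θ'=-2.4222 (R=0.5000) → pose (3.1456, -1.1017, -2.4222)
step 4: θ'=-3.9222 (R=-2.6667) → pose (-0.4881, -0.9905, -3.9222)
step 5: θ'=-3.9222 (straight) → pose (1.2881, -2.7497, -3.9222)

(1.2881, -2.7497, -3.9222)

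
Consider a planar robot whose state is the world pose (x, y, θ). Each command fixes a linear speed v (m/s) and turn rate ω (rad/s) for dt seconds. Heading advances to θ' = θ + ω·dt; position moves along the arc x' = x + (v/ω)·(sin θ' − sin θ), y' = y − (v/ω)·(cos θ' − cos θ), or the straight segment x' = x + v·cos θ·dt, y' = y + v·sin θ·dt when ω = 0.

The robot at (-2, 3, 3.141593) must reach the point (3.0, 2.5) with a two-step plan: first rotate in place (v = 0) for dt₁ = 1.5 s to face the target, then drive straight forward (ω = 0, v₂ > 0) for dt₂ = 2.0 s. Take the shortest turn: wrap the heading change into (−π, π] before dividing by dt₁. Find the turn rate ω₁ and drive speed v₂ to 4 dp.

ω₁ = 2.0279, v₂ = 2.5125

heading to target = atan2(2.5−3, 3−-2) = -0.0997
Δθ = wrap(-0.0997 − 3.1416) = 3.0419; ω₁ = Δθ/dt₁ = 2.0279
distance = √((3−-2)² + (2.5−3)²) = 5.0249; v₂ = distance/dt₂ = 2.5125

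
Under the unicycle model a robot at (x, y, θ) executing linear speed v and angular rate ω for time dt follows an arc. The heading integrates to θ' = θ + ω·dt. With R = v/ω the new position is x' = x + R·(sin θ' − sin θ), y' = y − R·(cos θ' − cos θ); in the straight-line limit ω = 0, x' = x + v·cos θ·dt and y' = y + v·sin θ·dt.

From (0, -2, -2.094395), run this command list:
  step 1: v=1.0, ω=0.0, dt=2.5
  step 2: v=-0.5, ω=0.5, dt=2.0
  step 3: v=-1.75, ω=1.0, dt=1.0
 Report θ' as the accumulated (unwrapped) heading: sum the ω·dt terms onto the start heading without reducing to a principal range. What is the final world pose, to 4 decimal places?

step 1: θ'=-2.0944 (straight) → pose (-1.2500, -4.1651, -2.0944)
step 2: θ'=-1.0944 (R=-1.0000) → pose (-1.2274, -3.2065, -1.0944)
step 3: θ'=-0.0944 (R=-1.7500) → pose (-2.6176, -2.2668, -0.0944)

(-2.6176, -2.2668, -0.0944)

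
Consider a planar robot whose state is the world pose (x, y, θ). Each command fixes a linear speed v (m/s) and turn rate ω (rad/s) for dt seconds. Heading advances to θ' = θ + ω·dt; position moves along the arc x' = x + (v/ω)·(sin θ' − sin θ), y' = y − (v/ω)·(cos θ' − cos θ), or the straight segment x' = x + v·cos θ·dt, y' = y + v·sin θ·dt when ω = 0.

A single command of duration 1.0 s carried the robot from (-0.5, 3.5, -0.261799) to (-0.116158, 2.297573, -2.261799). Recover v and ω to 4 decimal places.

Δθ = -2.261799 − -0.261799 = -2.000000
ω = Δθ/dt = -2.000000/1.0 = -2.0000
R = −Δy/(cos θ' − cos θ) = -0.7500
v = R·ω = -0.7500·-2.0000 = 1.5000

v = 1.5000, ω = -2.0000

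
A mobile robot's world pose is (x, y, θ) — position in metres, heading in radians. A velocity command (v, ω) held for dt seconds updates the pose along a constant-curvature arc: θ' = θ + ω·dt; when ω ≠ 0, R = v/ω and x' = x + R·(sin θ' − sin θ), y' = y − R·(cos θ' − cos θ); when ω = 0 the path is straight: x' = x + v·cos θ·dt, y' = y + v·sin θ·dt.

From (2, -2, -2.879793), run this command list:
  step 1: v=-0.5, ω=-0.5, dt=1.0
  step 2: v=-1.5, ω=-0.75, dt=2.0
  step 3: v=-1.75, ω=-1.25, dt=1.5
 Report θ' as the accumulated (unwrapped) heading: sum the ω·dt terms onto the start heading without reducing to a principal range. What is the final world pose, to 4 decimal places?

step 1: θ'=-3.3798 (R=1.0000) → pose (2.4948, -1.9942, -3.3798)
step 2: θ'=-4.8798 (R=2.0000) → pose (3.9949, -4.2709, -4.8798)
step 3: θ'=-6.7548 (R=1.4000) → pose (1.9784, -5.2848, -6.7548)

(1.9784, -5.2848, -6.7548)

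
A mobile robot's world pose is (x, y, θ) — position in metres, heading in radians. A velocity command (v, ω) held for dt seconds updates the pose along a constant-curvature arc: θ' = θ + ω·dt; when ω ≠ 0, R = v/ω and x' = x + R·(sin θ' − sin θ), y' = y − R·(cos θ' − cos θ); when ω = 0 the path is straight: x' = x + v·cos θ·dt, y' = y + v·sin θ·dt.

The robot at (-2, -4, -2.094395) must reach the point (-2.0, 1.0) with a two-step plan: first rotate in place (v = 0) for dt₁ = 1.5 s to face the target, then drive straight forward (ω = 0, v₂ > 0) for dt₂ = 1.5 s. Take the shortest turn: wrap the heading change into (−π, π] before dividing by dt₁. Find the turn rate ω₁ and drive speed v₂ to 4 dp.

heading to target = atan2(1−-4, -2−-2) = 1.5708
Δθ = wrap(1.5708 − -2.0944) = -2.6180; ω₁ = Δθ/dt₁ = -1.7453
distance = √((-2−-2)² + (1−-4)²) = 5.0000; v₂ = distance/dt₂ = 3.3333

ω₁ = -1.7453, v₂ = 3.3333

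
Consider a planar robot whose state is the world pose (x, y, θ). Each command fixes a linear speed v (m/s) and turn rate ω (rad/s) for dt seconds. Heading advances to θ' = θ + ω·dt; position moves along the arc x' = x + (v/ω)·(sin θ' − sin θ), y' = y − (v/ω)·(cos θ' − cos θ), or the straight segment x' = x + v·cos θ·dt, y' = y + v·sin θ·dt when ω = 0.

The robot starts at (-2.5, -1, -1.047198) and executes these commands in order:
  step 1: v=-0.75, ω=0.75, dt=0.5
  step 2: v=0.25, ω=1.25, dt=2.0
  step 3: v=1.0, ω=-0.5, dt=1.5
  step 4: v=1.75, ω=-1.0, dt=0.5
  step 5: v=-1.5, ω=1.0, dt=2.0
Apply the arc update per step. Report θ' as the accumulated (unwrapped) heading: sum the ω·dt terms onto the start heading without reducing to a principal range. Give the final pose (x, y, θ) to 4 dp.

(-1.6494, -0.9420, 2.5778)

step 1: θ'=-0.6722 (R=-1.0000) → pose (-2.7433, -0.7175, -0.6722)
step 2: θ'=1.8278 (R=0.2000) → pose (-2.4253, -0.5102, 1.8278)
step 3: θ'=1.0778 (R=-2.0000) → pose (-2.2529, 0.9447, 1.0778)
step 4: θ'=0.5778 (R=-1.7500) → pose (-1.6671, 1.5824, 0.5778)
step 5: θ'=2.5778 (R=-1.5000) → pose (-1.6494, -0.9420, 2.5778)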